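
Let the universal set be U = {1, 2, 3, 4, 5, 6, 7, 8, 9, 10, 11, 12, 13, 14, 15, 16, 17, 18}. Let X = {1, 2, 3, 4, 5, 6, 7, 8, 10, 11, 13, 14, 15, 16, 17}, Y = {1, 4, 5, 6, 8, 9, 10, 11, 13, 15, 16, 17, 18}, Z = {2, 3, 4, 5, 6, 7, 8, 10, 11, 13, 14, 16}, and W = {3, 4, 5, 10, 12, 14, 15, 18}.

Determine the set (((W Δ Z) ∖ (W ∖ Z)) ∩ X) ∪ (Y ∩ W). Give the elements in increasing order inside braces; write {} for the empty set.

{2, 4, 5, 6, 7, 8, 10, 11, 13, 15, 16, 18}

W Δ Z = {2, 6, 7, 8, 11, 12, 13, 15, 16, 18}
W ∖ Z = {12, 15, 18}
(W Δ Z) ∖ (W ∖ Z) = {2, 6, 7, 8, 11, 13, 16}
((W Δ Z) ∖ (W ∖ Z)) ∩ X = {2, 6, 7, 8, 11, 13, 16}
Y ∩ W = {4, 5, 10, 15, 18}
(((W Δ Z) ∖ (W ∖ Z)) ∩ X) ∪ (Y ∩ W) = {2, 4, 5, 6, 7, 8, 10, 11, 13, 15, 16, 18}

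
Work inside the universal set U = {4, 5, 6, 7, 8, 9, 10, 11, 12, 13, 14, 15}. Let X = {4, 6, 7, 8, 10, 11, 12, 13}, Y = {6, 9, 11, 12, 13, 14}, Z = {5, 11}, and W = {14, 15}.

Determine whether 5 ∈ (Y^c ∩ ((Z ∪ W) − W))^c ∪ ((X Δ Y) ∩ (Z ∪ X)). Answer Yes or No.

5 ∉ Y, so 5 ∈ Y^c
5 ∈ Z and 5 ∉ W, so 5 ∈ Z ∪ W
5 ∈ (Z ∪ W) and 5 ∉ W, so 5 ∈ (Z ∪ W) − W
5 ∈ Y^c and 5 ∈ ((Z ∪ W) − W), so 5 ∈ Y^c ∩ ((Z ∪ W) − W)
5 ∉ (Y^c ∩ ((Z ∪ W) − W))^c since 5 ∈ (Y^c ∩ ((Z ∪ W) − W))
5 ∉ X and 5 ∉ Y, so 5 ∉ X Δ Y
5 ∈ Z and 5 ∉ X, so 5 ∈ Z ∪ X
5 ∉ (X Δ Y) and 5 ∈ (Z ∪ X), so 5 ∉ (X Δ Y) ∩ (Z ∪ X)
5 ∉ (Y^c ∩ ((Z ∪ W) − W))^c and 5 ∉ ((X Δ Y) ∩ (Z ∪ X)), so 5 ∉ (Y^c ∩ ((Z ∪ W) − W))^c ∪ ((X Δ Y) ∩ (Z ∪ X))

No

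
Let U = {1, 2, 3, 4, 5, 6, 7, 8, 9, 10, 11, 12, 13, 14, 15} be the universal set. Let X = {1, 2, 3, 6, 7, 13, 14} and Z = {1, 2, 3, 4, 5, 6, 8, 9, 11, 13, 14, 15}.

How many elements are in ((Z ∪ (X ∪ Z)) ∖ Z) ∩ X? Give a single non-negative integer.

X ∪ Z = {1, 2, 3, 4, 5, 6, 7, 8, 9, 11, 13, 14, 15}
Z ∪ (X ∪ Z) = {1, 2, 3, 4, 5, 6, 7, 8, 9, 11, 13, 14, 15}
(Z ∪ (X ∪ Z)) ∖ Z = {7}
((Z ∪ (X ∪ Z)) ∖ Z) ∩ X = {7}
|((Z ∪ (X ∪ Z)) ∖ Z) ∩ X| = 1

1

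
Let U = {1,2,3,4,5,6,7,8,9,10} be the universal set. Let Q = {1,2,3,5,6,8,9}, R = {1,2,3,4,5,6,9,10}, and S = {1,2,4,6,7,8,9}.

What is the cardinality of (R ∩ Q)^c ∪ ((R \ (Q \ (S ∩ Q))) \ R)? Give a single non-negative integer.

R ∩ Q = {1,2,3,5,6,9}
(R ∩ Q)^c = {4,7,8,10}
S ∩ Q = {1,2,6,8,9}
Q \ (S ∩ Q) = {3,5}
R \ (Q \ (S ∩ Q)) = {1,2,4,6,9,10}
(R \ (Q \ (S ∩ Q))) \ R = {}
(R ∩ Q)^c ∪ ((R \ (Q \ (S ∩ Q))) \ R) = {4,7,8,10}
|(R ∩ Q)^c ∪ ((R \ (Q \ (S ∩ Q))) \ R)| = 4

4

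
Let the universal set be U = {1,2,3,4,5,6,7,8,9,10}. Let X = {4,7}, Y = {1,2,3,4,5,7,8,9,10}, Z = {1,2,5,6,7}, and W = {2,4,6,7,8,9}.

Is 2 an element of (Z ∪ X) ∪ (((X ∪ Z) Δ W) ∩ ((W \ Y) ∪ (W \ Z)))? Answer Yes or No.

Yes

2 ∈ Z and 2 ∉ X, so 2 ∈ Z ∪ X
2 ∉ X and 2 ∈ Z, so 2 ∈ X ∪ Z
2 ∈ (X ∪ Z) and 2 ∈ W, so 2 ∉ (X ∪ Z) Δ W
2 ∈ W and 2 ∈ Y, so 2 ∉ W \ Y
2 ∈ W and 2 ∈ Z, so 2 ∉ W \ Z
2 ∉ (W \ Y) and 2 ∉ (W \ Z), so 2 ∉ (W \ Y) ∪ (W \ Z)
2 ∉ ((X ∪ Z) Δ W) and 2 ∉ ((W \ Y) ∪ (W \ Z)), so 2 ∉ ((X ∪ Z) Δ W) ∩ ((W \ Y) ∪ (W \ Z))
2 ∈ (Z ∪ X) and 2 ∉ (((X ∪ Z) Δ W) ∩ ((W \ Y) ∪ (W \ Z))), so 2 ∈ (Z ∪ X) ∪ (((X ∪ Z) Δ W) ∩ ((W \ Y) ∪ (W \ Z)))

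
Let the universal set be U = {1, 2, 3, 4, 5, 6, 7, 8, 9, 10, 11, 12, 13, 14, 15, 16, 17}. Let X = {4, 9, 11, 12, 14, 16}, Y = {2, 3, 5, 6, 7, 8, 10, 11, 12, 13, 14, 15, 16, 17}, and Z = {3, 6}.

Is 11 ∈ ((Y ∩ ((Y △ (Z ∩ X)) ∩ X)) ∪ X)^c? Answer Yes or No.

No

11 ∉ Z and 11 ∈ X, so 11 ∉ Z ∩ X
11 ∈ Y and 11 ∉ (Z ∩ X), so 11 ∈ Y △ (Z ∩ X)
11 ∈ (Y △ (Z ∩ X)) and 11 ∈ X, so 11 ∈ (Y △ (Z ∩ X)) ∩ X
11 ∈ Y and 11 ∈ ((Y △ (Z ∩ X)) ∩ X), so 11 ∈ Y ∩ ((Y △ (Z ∩ X)) ∩ X)
11 ∈ (Y ∩ ((Y △ (Z ∩ X)) ∩ X)) and 11 ∈ X, so 11 ∈ (Y ∩ ((Y △ (Z ∩ X)) ∩ X)) ∪ X
11 ∉ ((Y ∩ ((Y △ (Z ∩ X)) ∩ X)) ∪ X)^c since 11 ∈ ((Y ∩ ((Y △ (Z ∩ X)) ∩ X)) ∪ X)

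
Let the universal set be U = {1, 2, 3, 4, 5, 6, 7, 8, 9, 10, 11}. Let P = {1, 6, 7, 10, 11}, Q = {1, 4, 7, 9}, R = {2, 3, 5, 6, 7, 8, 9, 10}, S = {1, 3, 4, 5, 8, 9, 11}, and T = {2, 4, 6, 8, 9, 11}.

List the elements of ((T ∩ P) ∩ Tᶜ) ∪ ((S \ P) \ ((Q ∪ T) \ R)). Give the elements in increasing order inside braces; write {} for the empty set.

T ∩ P = {6, 11}
Tᶜ = {1, 3, 5, 7, 10}
(T ∩ P) ∩ Tᶜ = {}
S \ P = {3, 4, 5, 8, 9}
Q ∪ T = {1, 2, 4, 6, 7, 8, 9, 11}
(Q ∪ T) \ R = {1, 4, 11}
(S \ P) \ ((Q ∪ T) \ R) = {3, 5, 8, 9}
((T ∩ P) ∩ Tᶜ) ∪ ((S \ P) \ ((Q ∪ T) \ R)) = {3, 5, 8, 9}

{3, 5, 8, 9}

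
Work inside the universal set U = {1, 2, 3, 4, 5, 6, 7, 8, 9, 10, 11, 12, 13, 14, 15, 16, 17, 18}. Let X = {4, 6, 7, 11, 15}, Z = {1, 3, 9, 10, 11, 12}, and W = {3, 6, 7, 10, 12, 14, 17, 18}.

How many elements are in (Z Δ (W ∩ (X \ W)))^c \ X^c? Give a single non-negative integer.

X \ W = {4, 11, 15}
W ∩ (X \ W) = {}
Z Δ (W ∩ (X \ W)) = {1, 3, 9, 10, 11, 12}
(Z Δ (W ∩ (X \ W)))^c = {2, 4, 5, 6, 7, 8, 13, 14, 15, 16, 17, 18}
X^c = {1, 2, 3, 5, 8, 9, 10, 12, 13, 14, 16, 17, 18}
(Z Δ (W ∩ (X \ W)))^c \ X^c = {4, 6, 7, 15}
|(Z Δ (W ∩ (X \ W)))^c \ X^c| = 4

4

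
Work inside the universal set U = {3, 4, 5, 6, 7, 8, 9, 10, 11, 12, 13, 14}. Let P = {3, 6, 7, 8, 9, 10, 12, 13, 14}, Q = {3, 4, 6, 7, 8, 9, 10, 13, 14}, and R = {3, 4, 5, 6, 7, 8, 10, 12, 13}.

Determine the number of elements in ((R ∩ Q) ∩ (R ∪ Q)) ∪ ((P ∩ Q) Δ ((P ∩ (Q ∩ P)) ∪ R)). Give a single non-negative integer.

R ∩ Q = {3, 4, 6, 7, 8, 10, 13}
R ∪ Q = {3, 4, 5, 6, 7, 8, 9, 10, 12, 13, 14}
(R ∩ Q) ∩ (R ∪ Q) = {3, 4, 6, 7, 8, 10, 13}
P ∩ Q = {3, 6, 7, 8, 9, 10, 13, 14}
Q ∩ P = {3, 6, 7, 8, 9, 10, 13, 14}
P ∩ (Q ∩ P) = {3, 6, 7, 8, 9, 10, 13, 14}
(P ∩ (Q ∩ P)) ∪ R = {3, 4, 5, 6, 7, 8, 9, 10, 12, 13, 14}
(P ∩ Q) Δ ((P ∩ (Q ∩ P)) ∪ R) = {4, 5, 12}
((R ∩ Q) ∩ (R ∪ Q)) ∪ ((P ∩ Q) Δ ((P ∩ (Q ∩ P)) ∪ R)) = {3, 4, 5, 6, 7, 8, 10, 12, 13}
|((R ∩ Q) ∩ (R ∪ Q)) ∪ ((P ∩ Q) Δ ((P ∩ (Q ∩ P)) ∪ R))| = 9

9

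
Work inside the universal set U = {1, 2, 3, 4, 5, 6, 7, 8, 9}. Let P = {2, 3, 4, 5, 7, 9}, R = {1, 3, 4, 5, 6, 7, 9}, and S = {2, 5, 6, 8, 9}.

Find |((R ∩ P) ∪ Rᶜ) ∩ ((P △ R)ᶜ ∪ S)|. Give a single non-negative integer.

R ∩ P = {3, 4, 5, 7, 9}
Rᶜ = {2, 8}
(R ∩ P) ∪ Rᶜ = {2, 3, 4, 5, 7, 8, 9}
P △ R = {1, 2, 6}
(P △ R)ᶜ = {3, 4, 5, 7, 8, 9}
(P △ R)ᶜ ∪ S = {2, 3, 4, 5, 6, 7, 8, 9}
((R ∩ P) ∪ Rᶜ) ∩ ((P △ R)ᶜ ∪ S) = {2, 3, 4, 5, 7, 8, 9}
|((R ∩ P) ∪ Rᶜ) ∩ ((P △ R)ᶜ ∪ S)| = 7

7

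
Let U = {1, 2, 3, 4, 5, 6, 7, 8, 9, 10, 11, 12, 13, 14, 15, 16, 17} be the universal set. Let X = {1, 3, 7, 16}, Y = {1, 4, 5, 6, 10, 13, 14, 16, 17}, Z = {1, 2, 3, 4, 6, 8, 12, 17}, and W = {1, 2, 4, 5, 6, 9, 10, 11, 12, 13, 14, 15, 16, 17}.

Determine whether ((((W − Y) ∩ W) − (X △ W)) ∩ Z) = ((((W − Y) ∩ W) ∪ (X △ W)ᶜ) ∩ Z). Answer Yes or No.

W − Y = {2, 9, 11, 12, 15}
(W − Y) ∩ W = {2, 9, 11, 12, 15}
X △ W = {2, 3, 4, 5, 6, 7, 9, 10, 11, 12, 13, 14, 15, 17}
((W − Y) ∩ W) − (X △ W) = {}
(((W − Y) ∩ W) − (X △ W)) ∩ Z = {}
(X △ W)ᶜ = {1, 8, 16}
((W − Y) ∩ W) ∪ (X △ W)ᶜ = {1, 2, 8, 9, 11, 12, 15, 16}
(((W − Y) ∩ W) ∪ (X △ W)ᶜ) ∩ Z = {1, 2, 8, 12}
1 ∈ (((W − Y) ∩ W) ∪ (X △ W)ᶜ) ∩ Z but 1 ∉ (((W − Y) ∩ W) − (X △ W)) ∩ Z, so they differ.

No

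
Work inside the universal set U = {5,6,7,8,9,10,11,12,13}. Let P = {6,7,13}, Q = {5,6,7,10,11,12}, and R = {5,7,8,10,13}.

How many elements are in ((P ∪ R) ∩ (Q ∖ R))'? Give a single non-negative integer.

P ∪ R = {5,6,7,8,10,13}
Q ∖ R = {6,11,12}
(P ∪ R) ∩ (Q ∖ R) = {6}
((P ∪ R) ∩ (Q ∖ R))' = {5,7,8,9,10,11,12,13}
|((P ∪ R) ∩ (Q ∖ R))'| = 8

8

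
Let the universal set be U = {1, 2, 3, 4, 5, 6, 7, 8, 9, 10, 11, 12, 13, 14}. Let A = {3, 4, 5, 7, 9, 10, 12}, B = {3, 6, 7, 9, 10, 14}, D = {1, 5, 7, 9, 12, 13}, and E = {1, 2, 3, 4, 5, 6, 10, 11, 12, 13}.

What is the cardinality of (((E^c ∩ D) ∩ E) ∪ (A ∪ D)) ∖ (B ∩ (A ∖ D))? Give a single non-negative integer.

7

E^c = {7, 8, 9, 14}
E^c ∩ D = {7, 9}
(E^c ∩ D) ∩ E = {}
A ∪ D = {1, 3, 4, 5, 7, 9, 10, 12, 13}
((E^c ∩ D) ∩ E) ∪ (A ∪ D) = {1, 3, 4, 5, 7, 9, 10, 12, 13}
A ∖ D = {3, 4, 10}
B ∩ (A ∖ D) = {3, 10}
(((E^c ∩ D) ∩ E) ∪ (A ∪ D)) ∖ (B ∩ (A ∖ D)) = {1, 4, 5, 7, 9, 12, 13}
|(((E^c ∩ D) ∩ E) ∪ (A ∪ D)) ∖ (B ∩ (A ∖ D))| = 7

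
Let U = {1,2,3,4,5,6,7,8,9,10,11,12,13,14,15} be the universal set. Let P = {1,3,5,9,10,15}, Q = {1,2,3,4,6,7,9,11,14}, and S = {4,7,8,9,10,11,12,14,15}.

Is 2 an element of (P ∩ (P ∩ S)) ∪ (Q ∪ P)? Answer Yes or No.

Yes

2 ∉ P and 2 ∉ S, so 2 ∉ P ∩ S
2 ∉ P and 2 ∉ (P ∩ S), so 2 ∉ P ∩ (P ∩ S)
2 ∈ Q and 2 ∉ P, so 2 ∈ Q ∪ P
2 ∉ (P ∩ (P ∩ S)) and 2 ∈ (Q ∪ P), so 2 ∈ (P ∩ (P ∩ S)) ∪ (Q ∪ P)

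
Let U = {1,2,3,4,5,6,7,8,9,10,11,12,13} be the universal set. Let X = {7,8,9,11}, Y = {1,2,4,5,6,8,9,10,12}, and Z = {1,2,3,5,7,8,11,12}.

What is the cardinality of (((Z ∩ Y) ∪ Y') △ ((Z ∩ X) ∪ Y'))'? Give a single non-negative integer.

9

Z ∩ Y = {1,2,5,8,12}
Y' = {3,7,11,13}
(Z ∩ Y) ∪ Y' = {1,2,3,5,7,8,11,12,13}
Z ∩ X = {7,8,11}
(Z ∩ X) ∪ Y' = {3,7,8,11,13}
((Z ∩ Y) ∪ Y') △ ((Z ∩ X) ∪ Y') = {1,2,5,12}
(((Z ∩ Y) ∪ Y') △ ((Z ∩ X) ∪ Y'))' = {3,4,6,7,8,9,10,11,13}
|(((Z ∩ Y) ∪ Y') △ ((Z ∩ X) ∪ Y'))'| = 9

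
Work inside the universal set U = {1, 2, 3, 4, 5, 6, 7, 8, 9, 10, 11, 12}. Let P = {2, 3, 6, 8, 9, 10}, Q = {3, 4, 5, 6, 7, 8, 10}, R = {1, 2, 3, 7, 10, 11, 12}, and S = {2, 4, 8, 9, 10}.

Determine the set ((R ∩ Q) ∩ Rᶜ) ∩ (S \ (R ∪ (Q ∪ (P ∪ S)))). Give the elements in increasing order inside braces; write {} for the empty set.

{}

R ∩ Q = {3, 7, 10}
Rᶜ = {4, 5, 6, 8, 9}
(R ∩ Q) ∩ Rᶜ = {}
P ∪ S = {2, 3, 4, 6, 8, 9, 10}
Q ∪ (P ∪ S) = {2, 3, 4, 5, 6, 7, 8, 9, 10}
R ∪ (Q ∪ (P ∪ S)) = {1, 2, 3, 4, 5, 6, 7, 8, 9, 10, 11, 12}
S \ (R ∪ (Q ∪ (P ∪ S))) = {}
((R ∩ Q) ∩ Rᶜ) ∩ (S \ (R ∪ (Q ∪ (P ∪ S)))) = {}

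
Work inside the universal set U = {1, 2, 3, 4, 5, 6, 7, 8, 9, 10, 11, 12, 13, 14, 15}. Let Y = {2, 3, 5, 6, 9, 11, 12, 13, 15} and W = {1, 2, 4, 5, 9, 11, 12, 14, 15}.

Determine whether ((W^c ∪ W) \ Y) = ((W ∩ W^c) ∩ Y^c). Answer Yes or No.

W^c = {3, 6, 7, 8, 10, 13}
W^c ∪ W = {1, 2, 3, 4, 5, 6, 7, 8, 9, 10, 11, 12, 13, 14, 15}
(W^c ∪ W) \ Y = {1, 4, 7, 8, 10, 14}
W ∩ W^c = {}
Y^c = {1, 4, 7, 8, 10, 14}
(W ∩ W^c) ∩ Y^c = {}
1 ∈ (W^c ∪ W) \ Y but 1 ∉ (W ∩ W^c) ∩ Y^c, so they differ.

No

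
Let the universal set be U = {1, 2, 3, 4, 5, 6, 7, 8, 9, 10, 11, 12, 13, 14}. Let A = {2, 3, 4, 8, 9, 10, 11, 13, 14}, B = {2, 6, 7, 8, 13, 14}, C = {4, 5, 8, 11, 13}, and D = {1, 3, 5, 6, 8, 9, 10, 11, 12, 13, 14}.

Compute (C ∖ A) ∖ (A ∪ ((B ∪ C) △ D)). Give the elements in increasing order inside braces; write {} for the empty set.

{5}

C ∖ A = {5}
B ∪ C = {2, 4, 5, 6, 7, 8, 11, 13, 14}
(B ∪ C) △ D = {1, 2, 3, 4, 7, 9, 10, 12}
A ∪ ((B ∪ C) △ D) = {1, 2, 3, 4, 7, 8, 9, 10, 11, 12, 13, 14}
(C ∖ A) ∖ (A ∪ ((B ∪ C) △ D)) = {5}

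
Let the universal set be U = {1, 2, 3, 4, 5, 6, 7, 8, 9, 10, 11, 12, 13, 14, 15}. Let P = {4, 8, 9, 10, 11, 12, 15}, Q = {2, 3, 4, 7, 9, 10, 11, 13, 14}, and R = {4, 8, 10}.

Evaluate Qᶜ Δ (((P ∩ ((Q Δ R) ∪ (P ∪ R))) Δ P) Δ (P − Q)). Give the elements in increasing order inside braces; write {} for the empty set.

{1, 5, 6}

Qᶜ = {1, 5, 6, 8, 12, 15}
Q Δ R = {2, 3, 7, 8, 9, 11, 13, 14}
P ∪ R = {4, 8, 9, 10, 11, 12, 15}
(Q Δ R) ∪ (P ∪ R) = {2, 3, 4, 7, 8, 9, 10, 11, 12, 13, 14, 15}
P ∩ ((Q Δ R) ∪ (P ∪ R)) = {4, 8, 9, 10, 11, 12, 15}
(P ∩ ((Q Δ R) ∪ (P ∪ R))) Δ P = {}
P − Q = {8, 12, 15}
((P ∩ ((Q Δ R) ∪ (P ∪ R))) Δ P) Δ (P − Q) = {8, 12, 15}
Qᶜ Δ (((P ∩ ((Q Δ R) ∪ (P ∪ R))) Δ P) Δ (P − Q)) = {1, 5, 6}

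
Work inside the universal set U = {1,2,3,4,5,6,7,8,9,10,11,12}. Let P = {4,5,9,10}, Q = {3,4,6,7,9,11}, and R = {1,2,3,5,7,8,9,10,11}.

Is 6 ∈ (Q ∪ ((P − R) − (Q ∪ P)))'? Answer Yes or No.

No

6 ∉ P and 6 ∉ R, so 6 ∉ P − R
6 ∈ Q and 6 ∉ P, so 6 ∈ Q ∪ P
6 ∉ (P − R) and 6 ∈ (Q ∪ P), so 6 ∉ (P − R) − (Q ∪ P)
6 ∈ Q and 6 ∉ ((P − R) − (Q ∪ P)), so 6 ∈ Q ∪ ((P − R) − (Q ∪ P))
6 ∉ (Q ∪ ((P − R) − (Q ∪ P)))' since 6 ∈ (Q ∪ ((P − R) − (Q ∪ P)))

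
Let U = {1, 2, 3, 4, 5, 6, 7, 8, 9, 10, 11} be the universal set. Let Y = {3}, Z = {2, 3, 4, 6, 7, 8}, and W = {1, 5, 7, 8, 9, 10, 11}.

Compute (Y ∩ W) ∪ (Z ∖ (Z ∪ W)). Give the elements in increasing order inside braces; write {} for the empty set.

{}

Y ∩ W = {}
Z ∪ W = {1, 2, 3, 4, 5, 6, 7, 8, 9, 10, 11}
Z ∖ (Z ∪ W) = {}
(Y ∩ W) ∪ (Z ∖ (Z ∪ W)) = {}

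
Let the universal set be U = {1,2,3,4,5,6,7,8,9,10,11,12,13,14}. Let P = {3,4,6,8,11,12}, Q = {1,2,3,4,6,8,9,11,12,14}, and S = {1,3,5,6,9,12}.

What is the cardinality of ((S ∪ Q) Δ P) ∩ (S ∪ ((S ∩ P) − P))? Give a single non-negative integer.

3

S ∪ Q = {1,2,3,4,5,6,8,9,11,12,14}
(S ∪ Q) Δ P = {1,2,5,9,14}
S ∩ P = {3,6,12}
(S ∩ P) − P = {}
S ∪ ((S ∩ P) − P) = {1,3,5,6,9,12}
((S ∪ Q) Δ P) ∩ (S ∪ ((S ∩ P) − P)) = {1,5,9}
|((S ∪ Q) Δ P) ∩ (S ∪ ((S ∩ P) − P))| = 3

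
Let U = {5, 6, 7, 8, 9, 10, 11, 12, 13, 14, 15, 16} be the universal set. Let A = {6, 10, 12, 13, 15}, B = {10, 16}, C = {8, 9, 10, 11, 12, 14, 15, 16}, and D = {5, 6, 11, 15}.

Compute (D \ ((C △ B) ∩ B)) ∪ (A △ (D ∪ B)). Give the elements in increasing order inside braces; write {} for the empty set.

{5, 6, 11, 12, 13, 15, 16}

C △ B = {8, 9, 11, 12, 14, 15}
(C △ B) ∩ B = {}
D \ ((C △ B) ∩ B) = {5, 6, 11, 15}
D ∪ B = {5, 6, 10, 11, 15, 16}
A △ (D ∪ B) = {5, 11, 12, 13, 16}
(D \ ((C △ B) ∩ B)) ∪ (A △ (D ∪ B)) = {5, 6, 11, 12, 13, 15, 16}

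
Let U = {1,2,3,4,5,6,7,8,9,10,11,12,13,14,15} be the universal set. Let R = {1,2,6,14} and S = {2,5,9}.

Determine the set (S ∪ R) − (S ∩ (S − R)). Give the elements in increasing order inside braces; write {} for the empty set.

S ∪ R = {1,2,5,6,9,14}
S − R = {5,9}
S ∩ (S − R) = {5,9}
(S ∪ R) − (S ∩ (S − R)) = {1,2,6,14}

{1,2,6,14}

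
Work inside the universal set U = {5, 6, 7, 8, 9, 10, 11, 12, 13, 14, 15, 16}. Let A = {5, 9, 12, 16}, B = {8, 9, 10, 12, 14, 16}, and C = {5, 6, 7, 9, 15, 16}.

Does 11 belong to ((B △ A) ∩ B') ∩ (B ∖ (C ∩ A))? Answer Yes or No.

No

11 ∉ B and 11 ∉ A, so 11 ∉ B △ A
11 ∉ B, so 11 ∈ B'
11 ∉ (B △ A) and 11 ∈ B', so 11 ∉ (B △ A) ∩ B'
11 ∉ C and 11 ∉ A, so 11 ∉ C ∩ A
11 ∉ B and 11 ∉ (C ∩ A), so 11 ∉ B ∖ (C ∩ A)
11 ∉ ((B △ A) ∩ B') and 11 ∉ (B ∖ (C ∩ A)), so 11 ∉ ((B △ A) ∩ B') ∩ (B ∖ (C ∩ A))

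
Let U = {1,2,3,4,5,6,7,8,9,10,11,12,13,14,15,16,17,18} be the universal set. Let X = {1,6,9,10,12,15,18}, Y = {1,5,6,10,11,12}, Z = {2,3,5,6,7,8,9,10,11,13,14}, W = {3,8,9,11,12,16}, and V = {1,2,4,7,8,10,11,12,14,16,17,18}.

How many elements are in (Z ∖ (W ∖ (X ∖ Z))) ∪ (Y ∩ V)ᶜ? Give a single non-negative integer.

X ∖ Z = {1,12,15,18}
W ∖ (X ∖ Z) = {3,8,9,11,16}
Z ∖ (W ∖ (X ∖ Z)) = {2,5,6,7,10,13,14}
Y ∩ V = {1,10,11,12}
(Y ∩ V)ᶜ = {2,3,4,5,6,7,8,9,13,14,15,16,17,18}
(Z ∖ (W ∖ (X ∖ Z))) ∪ (Y ∩ V)ᶜ = {2,3,4,5,6,7,8,9,10,13,14,15,16,17,18}
|(Z ∖ (W ∖ (X ∖ Z))) ∪ (Y ∩ V)ᶜ| = 15

15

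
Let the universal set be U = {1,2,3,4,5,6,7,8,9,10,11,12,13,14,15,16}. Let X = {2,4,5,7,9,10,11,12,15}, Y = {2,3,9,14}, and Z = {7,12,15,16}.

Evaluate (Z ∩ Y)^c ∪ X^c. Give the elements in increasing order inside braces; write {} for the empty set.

{1,2,3,4,5,6,7,8,9,10,11,12,13,14,15,16}

Z ∩ Y = {}
(Z ∩ Y)^c = {1,2,3,4,5,6,7,8,9,10,11,12,13,14,15,16}
X^c = {1,3,6,8,13,14,16}
(Z ∩ Y)^c ∪ X^c = {1,2,3,4,5,6,7,8,9,10,11,12,13,14,15,16}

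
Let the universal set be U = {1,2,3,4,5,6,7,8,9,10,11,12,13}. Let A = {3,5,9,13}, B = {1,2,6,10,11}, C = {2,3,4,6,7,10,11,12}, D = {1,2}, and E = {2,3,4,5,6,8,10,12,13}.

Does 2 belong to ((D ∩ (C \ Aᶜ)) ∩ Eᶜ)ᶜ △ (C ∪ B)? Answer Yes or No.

2 ∉ A, so 2 ∈ Aᶜ
2 ∈ C and 2 ∈ Aᶜ, so 2 ∉ C \ Aᶜ
2 ∈ D and 2 ∉ (C \ Aᶜ), so 2 ∉ D ∩ (C \ Aᶜ)
2 ∈ E, so 2 ∉ Eᶜ
2 ∉ (D ∩ (C \ Aᶜ)) and 2 ∉ Eᶜ, so 2 ∉ (D ∩ (C \ Aᶜ)) ∩ Eᶜ
2 ∈ ((D ∩ (C \ Aᶜ)) ∩ Eᶜ)ᶜ since 2 ∉ ((D ∩ (C \ Aᶜ)) ∩ Eᶜ)
2 ∈ C and 2 ∈ B, so 2 ∈ C ∪ B
2 ∈ ((D ∩ (C \ Aᶜ)) ∩ Eᶜ)ᶜ and 2 ∈ (C ∪ B), so 2 ∉ ((D ∩ (C \ Aᶜ)) ∩ Eᶜ)ᶜ △ (C ∪ B)

No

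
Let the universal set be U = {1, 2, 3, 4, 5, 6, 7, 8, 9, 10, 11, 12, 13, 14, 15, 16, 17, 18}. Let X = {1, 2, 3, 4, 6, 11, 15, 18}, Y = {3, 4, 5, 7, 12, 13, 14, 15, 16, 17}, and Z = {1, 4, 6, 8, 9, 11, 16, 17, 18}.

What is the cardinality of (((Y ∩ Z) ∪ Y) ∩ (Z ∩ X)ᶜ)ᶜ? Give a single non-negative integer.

9

Y ∩ Z = {4, 16, 17}
(Y ∩ Z) ∪ Y = {3, 4, 5, 7, 12, 13, 14, 15, 16, 17}
Z ∩ X = {1, 4, 6, 11, 18}
(Z ∩ X)ᶜ = {2, 3, 5, 7, 8, 9, 10, 12, 13, 14, 15, 16, 17}
((Y ∩ Z) ∪ Y) ∩ (Z ∩ X)ᶜ = {3, 5, 7, 12, 13, 14, 15, 16, 17}
(((Y ∩ Z) ∪ Y) ∩ (Z ∩ X)ᶜ)ᶜ = {1, 2, 4, 6, 8, 9, 10, 11, 18}
|(((Y ∩ Z) ∪ Y) ∩ (Z ∩ X)ᶜ)ᶜ| = 9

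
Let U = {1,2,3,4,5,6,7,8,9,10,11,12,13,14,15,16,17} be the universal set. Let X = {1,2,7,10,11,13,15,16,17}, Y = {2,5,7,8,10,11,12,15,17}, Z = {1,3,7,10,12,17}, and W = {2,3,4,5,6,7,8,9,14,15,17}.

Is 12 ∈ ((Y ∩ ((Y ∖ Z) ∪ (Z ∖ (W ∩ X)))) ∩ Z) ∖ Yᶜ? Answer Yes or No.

12 ∈ Y and 12 ∈ Z, so 12 ∉ Y ∖ Z
12 ∉ W and 12 ∉ X, so 12 ∉ W ∩ X
12 ∈ Z and 12 ∉ (W ∩ X), so 12 ∈ Z ∖ (W ∩ X)
12 ∉ (Y ∖ Z) and 12 ∈ (Z ∖ (W ∩ X)), so 12 ∈ (Y ∖ Z) ∪ (Z ∖ (W ∩ X))
12 ∈ Y and 12 ∈ ((Y ∖ Z) ∪ (Z ∖ (W ∩ X))), so 12 ∈ Y ∩ ((Y ∖ Z) ∪ (Z ∖ (W ∩ X)))
12 ∈ (Y ∩ ((Y ∖ Z) ∪ (Z ∖ (W ∩ X)))) and 12 ∈ Z, so 12 ∈ (Y ∩ ((Y ∖ Z) ∪ (Z ∖ (W ∩ X)))) ∩ Z
12 ∈ Y, so 12 ∉ Yᶜ
12 ∈ ((Y ∩ ((Y ∖ Z) ∪ (Z ∖ (W ∩ X)))) ∩ Z) and 12 ∉ Yᶜ, so 12 ∈ ((Y ∩ ((Y ∖ Z) ∪ (Z ∖ (W ∩ X)))) ∩ Z) ∖ Yᶜ

Yes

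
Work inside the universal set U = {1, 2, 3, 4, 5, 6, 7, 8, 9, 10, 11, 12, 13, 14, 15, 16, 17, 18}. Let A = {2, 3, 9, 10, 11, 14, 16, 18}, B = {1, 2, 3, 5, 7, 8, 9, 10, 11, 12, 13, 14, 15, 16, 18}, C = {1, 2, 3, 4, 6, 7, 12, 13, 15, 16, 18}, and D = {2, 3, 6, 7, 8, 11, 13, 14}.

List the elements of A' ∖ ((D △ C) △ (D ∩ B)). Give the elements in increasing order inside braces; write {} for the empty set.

A' = {1, 4, 5, 6, 7, 8, 12, 13, 15, 17}
D △ C = {1, 4, 8, 11, 12, 14, 15, 16, 18}
D ∩ B = {2, 3, 7, 8, 11, 13, 14}
(D △ C) △ (D ∩ B) = {1, 2, 3, 4, 7, 12, 13, 15, 16, 18}
A' ∖ ((D △ C) △ (D ∩ B)) = {5, 6, 8, 17}

{5, 6, 8, 17}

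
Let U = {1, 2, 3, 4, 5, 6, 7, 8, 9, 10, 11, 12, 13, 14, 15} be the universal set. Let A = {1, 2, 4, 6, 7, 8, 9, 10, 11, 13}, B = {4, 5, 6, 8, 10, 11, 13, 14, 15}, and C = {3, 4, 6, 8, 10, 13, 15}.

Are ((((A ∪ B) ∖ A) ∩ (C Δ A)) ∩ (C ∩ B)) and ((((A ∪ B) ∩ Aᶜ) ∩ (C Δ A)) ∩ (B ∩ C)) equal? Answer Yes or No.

A ∪ B = {1, 2, 4, 5, 6, 7, 8, 9, 10, 11, 13, 14, 15}
(A ∪ B) ∖ A = {5, 14, 15}
C Δ A = {1, 2, 3, 7, 9, 11, 15}
((A ∪ B) ∖ A) ∩ (C Δ A) = {15}
C ∩ B = {4, 6, 8, 10, 13, 15}
(((A ∪ B) ∖ A) ∩ (C Δ A)) ∩ (C ∩ B) = {15}
Aᶜ = {3, 5, 12, 14, 15}
(A ∪ B) ∩ Aᶜ = {5, 14, 15}
((A ∪ B) ∩ Aᶜ) ∩ (C Δ A) = {15}
B ∩ C = {4, 6, 8, 10, 13, 15}
(((A ∪ B) ∩ Aᶜ) ∩ (C Δ A)) ∩ (B ∩ C) = {15}
Both equal {15}, so (((A ∪ B) ∖ A) ∩ (C Δ A)) ∩ (C ∩ B) = (((A ∪ B) ∩ Aᶜ) ∩ (C Δ A)) ∩ (B ∩ C).

Yes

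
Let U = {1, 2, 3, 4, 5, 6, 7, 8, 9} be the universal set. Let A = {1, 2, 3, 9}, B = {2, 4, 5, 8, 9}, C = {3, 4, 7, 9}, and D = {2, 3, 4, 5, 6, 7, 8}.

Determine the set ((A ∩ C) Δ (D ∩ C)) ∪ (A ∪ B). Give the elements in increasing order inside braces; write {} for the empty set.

{1, 2, 3, 4, 5, 7, 8, 9}

A ∩ C = {3, 9}
D ∩ C = {3, 4, 7}
(A ∩ C) Δ (D ∩ C) = {4, 7, 9}
A ∪ B = {1, 2, 3, 4, 5, 8, 9}
((A ∩ C) Δ (D ∩ C)) ∪ (A ∪ B) = {1, 2, 3, 4, 5, 7, 8, 9}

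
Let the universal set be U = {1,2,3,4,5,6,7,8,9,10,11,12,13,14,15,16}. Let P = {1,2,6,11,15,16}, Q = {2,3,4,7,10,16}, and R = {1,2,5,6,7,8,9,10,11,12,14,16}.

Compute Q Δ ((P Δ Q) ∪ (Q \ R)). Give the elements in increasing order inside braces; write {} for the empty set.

{1,2,6,11,15,16}

P Δ Q = {1,3,4,6,7,10,11,15}
Q \ R = {3,4}
(P Δ Q) ∪ (Q \ R) = {1,3,4,6,7,10,11,15}
Q Δ ((P Δ Q) ∪ (Q \ R)) = {1,2,6,11,15,16}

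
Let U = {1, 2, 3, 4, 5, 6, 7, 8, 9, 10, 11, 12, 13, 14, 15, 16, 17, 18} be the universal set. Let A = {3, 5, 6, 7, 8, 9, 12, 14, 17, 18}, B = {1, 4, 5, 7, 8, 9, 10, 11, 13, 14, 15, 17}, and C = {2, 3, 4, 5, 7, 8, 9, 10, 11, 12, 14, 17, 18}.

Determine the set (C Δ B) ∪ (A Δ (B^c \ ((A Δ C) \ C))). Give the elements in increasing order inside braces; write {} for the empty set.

C Δ B = {1, 2, 3, 12, 13, 15, 18}
B^c = {2, 3, 6, 12, 16, 18}
A Δ C = {2, 4, 6, 10, 11}
(A Δ C) \ C = {6}
B^c \ ((A Δ C) \ C) = {2, 3, 12, 16, 18}
A Δ (B^c \ ((A Δ C) \ C)) = {2, 5, 6, 7, 8, 9, 14, 16, 17}
(C Δ B) ∪ (A Δ (B^c \ ((A Δ C) \ C))) = {1, 2, 3, 5, 6, 7, 8, 9, 12, 13, 14, 15, 16, 17, 18}

{1, 2, 3, 5, 6, 7, 8, 9, 12, 13, 14, 15, 16, 17, 18}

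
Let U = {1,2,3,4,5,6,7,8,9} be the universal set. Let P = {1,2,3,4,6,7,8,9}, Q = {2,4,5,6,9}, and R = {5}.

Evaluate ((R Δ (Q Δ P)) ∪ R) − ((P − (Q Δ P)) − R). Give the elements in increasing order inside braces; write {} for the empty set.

{1,3,5,7,8}

Q Δ P = {1,3,5,7,8}
R Δ (Q Δ P) = {1,3,7,8}
(R Δ (Q Δ P)) ∪ R = {1,3,5,7,8}
P − (Q Δ P) = {2,4,6,9}
(P − (Q Δ P)) − R = {2,4,6,9}
((R Δ (Q Δ P)) ∪ R) − ((P − (Q Δ P)) − R) = {1,3,5,7,8}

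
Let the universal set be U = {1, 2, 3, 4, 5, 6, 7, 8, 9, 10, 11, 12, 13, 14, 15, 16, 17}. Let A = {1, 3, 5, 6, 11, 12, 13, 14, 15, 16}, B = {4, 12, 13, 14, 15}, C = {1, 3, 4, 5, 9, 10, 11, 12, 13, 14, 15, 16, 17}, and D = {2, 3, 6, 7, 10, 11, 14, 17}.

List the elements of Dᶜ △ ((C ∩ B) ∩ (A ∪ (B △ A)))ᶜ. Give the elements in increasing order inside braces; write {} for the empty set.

Dᶜ = {1, 4, 5, 8, 9, 12, 13, 15, 16}
C ∩ B = {4, 12, 13, 14, 15}
B △ A = {1, 3, 4, 5, 6, 11, 16}
A ∪ (B △ A) = {1, 3, 4, 5, 6, 11, 12, 13, 14, 15, 16}
(C ∩ B) ∩ (A ∪ (B △ A)) = {4, 12, 13, 14, 15}
((C ∩ B) ∩ (A ∪ (B △ A)))ᶜ = {1, 2, 3, 5, 6, 7, 8, 9, 10, 11, 16, 17}
Dᶜ △ ((C ∩ B) ∩ (A ∪ (B △ A)))ᶜ = {2, 3, 4, 6, 7, 10, 11, 12, 13, 15, 17}

{2, 3, 4, 6, 7, 10, 11, 12, 13, 15, 17}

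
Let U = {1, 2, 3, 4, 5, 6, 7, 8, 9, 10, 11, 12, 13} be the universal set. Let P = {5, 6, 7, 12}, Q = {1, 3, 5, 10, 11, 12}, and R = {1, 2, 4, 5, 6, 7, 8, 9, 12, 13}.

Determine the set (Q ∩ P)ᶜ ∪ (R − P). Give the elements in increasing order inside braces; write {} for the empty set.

{1, 2, 3, 4, 6, 7, 8, 9, 10, 11, 13}

Q ∩ P = {5, 12}
(Q ∩ P)ᶜ = {1, 2, 3, 4, 6, 7, 8, 9, 10, 11, 13}
R − P = {1, 2, 4, 8, 9, 13}
(Q ∩ P)ᶜ ∪ (R − P) = {1, 2, 3, 4, 6, 7, 8, 9, 10, 11, 13}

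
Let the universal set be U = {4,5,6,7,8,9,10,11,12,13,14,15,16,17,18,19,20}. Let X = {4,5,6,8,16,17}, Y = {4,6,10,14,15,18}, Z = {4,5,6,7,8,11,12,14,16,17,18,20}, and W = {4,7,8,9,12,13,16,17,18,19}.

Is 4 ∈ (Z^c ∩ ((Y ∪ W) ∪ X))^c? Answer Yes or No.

Yes

4 ∈ Z, so 4 ∉ Z^c
4 ∈ Y and 4 ∈ W, so 4 ∈ Y ∪ W
4 ∈ (Y ∪ W) and 4 ∈ X, so 4 ∈ (Y ∪ W) ∪ X
4 ∉ Z^c and 4 ∈ ((Y ∪ W) ∪ X), so 4 ∉ Z^c ∩ ((Y ∪ W) ∪ X)
4 ∈ (Z^c ∩ ((Y ∪ W) ∪ X))^c since 4 ∉ (Z^c ∩ ((Y ∪ W) ∪ X))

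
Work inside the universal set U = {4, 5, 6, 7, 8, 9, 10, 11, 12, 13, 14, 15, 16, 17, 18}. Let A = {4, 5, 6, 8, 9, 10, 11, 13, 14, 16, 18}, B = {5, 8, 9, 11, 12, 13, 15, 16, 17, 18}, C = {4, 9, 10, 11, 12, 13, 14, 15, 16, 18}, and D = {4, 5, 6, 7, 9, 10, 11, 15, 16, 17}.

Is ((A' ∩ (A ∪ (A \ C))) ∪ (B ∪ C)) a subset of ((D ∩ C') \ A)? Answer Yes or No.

A' = {7, 12, 15, 17}
A \ C = {5, 6, 8}
A ∪ (A \ C) = {4, 5, 6, 8, 9, 10, 11, 13, 14, 16, 18}
A' ∩ (A ∪ (A \ C)) = {}
B ∪ C = {4, 5, 8, 9, 10, 11, 12, 13, 14, 15, 16, 17, 18}
(A' ∩ (A ∪ (A \ C))) ∪ (B ∪ C) = {4, 5, 8, 9, 10, 11, 12, 13, 14, 15, 16, 17, 18}
C' = {5, 6, 7, 8, 17}
D ∩ C' = {5, 6, 7, 17}
(D ∩ C') \ A = {7, 17}
4 ∈ (A' ∩ (A ∪ (A \ C))) ∪ (B ∪ C) but 4 ∉ (D ∩ C') \ A, so the inclusion fails.

No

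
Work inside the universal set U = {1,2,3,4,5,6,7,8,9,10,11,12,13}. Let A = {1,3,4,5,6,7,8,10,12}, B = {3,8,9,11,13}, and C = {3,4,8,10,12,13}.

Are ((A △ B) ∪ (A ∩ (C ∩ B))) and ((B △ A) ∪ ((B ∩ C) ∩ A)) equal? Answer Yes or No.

Yes

A △ B = {1,4,5,6,7,9,10,11,12,13}
C ∩ B = {3,8,13}
A ∩ (C ∩ B) = {3,8}
(A △ B) ∪ (A ∩ (C ∩ B)) = {1,3,4,5,6,7,8,9,10,11,12,13}
B △ A = {1,4,5,6,7,9,10,11,12,13}
B ∩ C = {3,8,13}
(B ∩ C) ∩ A = {3,8}
(B △ A) ∪ ((B ∩ C) ∩ A) = {1,3,4,5,6,7,8,9,10,11,12,13}
Both equal {1,3,4,5,6,7,8,9,10,11,12,13}, so (A △ B) ∪ (A ∩ (C ∩ B)) = (B △ A) ∪ ((B ∩ C) ∩ A).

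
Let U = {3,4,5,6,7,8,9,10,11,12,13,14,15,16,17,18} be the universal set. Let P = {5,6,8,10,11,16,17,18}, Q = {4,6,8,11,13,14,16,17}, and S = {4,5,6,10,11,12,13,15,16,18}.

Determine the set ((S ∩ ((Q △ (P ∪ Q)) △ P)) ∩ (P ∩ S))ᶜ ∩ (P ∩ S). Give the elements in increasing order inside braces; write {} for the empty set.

{5,10,18}

P ∪ Q = {4,5,6,8,10,11,13,14,16,17,18}
Q △ (P ∪ Q) = {5,10,18}
(Q △ (P ∪ Q)) △ P = {6,8,11,16,17}
S ∩ ((Q △ (P ∪ Q)) △ P) = {6,11,16}
P ∩ S = {5,6,10,11,16,18}
(S ∩ ((Q △ (P ∪ Q)) △ P)) ∩ (P ∩ S) = {6,11,16}
((S ∩ ((Q △ (P ∪ Q)) △ P)) ∩ (P ∩ S))ᶜ = {3,4,5,7,8,9,10,12,13,14,15,17,18}
((S ∩ ((Q △ (P ∪ Q)) △ P)) ∩ (P ∩ S))ᶜ ∩ (P ∩ S) = {5,10,18}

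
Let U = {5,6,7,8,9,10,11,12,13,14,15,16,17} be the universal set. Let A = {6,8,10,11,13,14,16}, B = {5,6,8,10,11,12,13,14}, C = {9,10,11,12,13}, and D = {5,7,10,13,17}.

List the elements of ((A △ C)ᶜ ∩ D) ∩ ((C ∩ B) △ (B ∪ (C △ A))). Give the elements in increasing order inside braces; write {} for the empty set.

A △ C = {6,8,9,12,14,16}
(A △ C)ᶜ = {5,7,10,11,13,15,17}
(A △ C)ᶜ ∩ D = {5,7,10,13,17}
C ∩ B = {10,11,12,13}
C △ A = {6,8,9,12,14,16}
B ∪ (C △ A) = {5,6,8,9,10,11,12,13,14,16}
(C ∩ B) △ (B ∪ (C △ A)) = {5,6,8,9,14,16}
((A △ C)ᶜ ∩ D) ∩ ((C ∩ B) △ (B ∪ (C △ A))) = {5}

{5}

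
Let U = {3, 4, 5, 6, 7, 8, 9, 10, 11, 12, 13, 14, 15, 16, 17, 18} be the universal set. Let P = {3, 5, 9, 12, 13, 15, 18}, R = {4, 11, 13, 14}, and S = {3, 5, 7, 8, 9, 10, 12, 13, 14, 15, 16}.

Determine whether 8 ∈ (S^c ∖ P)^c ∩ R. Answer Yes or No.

8 ∈ S, so 8 ∉ S^c
8 ∉ S^c and 8 ∉ P, so 8 ∉ S^c ∖ P
8 ∈ (S^c ∖ P)^c since 8 ∉ (S^c ∖ P)
8 ∈ (S^c ∖ P)^c and 8 ∉ R, so 8 ∉ (S^c ∖ P)^c ∩ R

No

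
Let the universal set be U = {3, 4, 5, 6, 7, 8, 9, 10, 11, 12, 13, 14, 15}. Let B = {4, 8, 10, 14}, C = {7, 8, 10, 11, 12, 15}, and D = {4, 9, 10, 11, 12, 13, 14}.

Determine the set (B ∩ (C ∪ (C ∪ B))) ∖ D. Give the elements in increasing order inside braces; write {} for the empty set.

C ∪ B = {4, 7, 8, 10, 11, 12, 14, 15}
C ∪ (C ∪ B) = {4, 7, 8, 10, 11, 12, 14, 15}
B ∩ (C ∪ (C ∪ B)) = {4, 8, 10, 14}
(B ∩ (C ∪ (C ∪ B))) ∖ D = {8}

{8}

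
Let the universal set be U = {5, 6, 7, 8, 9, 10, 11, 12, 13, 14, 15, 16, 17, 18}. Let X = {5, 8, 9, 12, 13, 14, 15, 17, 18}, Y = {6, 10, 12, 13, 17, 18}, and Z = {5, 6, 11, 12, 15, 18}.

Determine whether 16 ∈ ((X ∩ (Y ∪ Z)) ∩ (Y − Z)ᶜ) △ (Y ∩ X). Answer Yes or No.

No

16 ∉ Y and 16 ∉ Z, so 16 ∉ Y ∪ Z
16 ∉ X and 16 ∉ (Y ∪ Z), so 16 ∉ X ∩ (Y ∪ Z)
16 ∉ Y and 16 ∉ Z, so 16 ∉ Y − Z
16 ∈ (Y − Z)ᶜ since 16 ∉ (Y − Z)
16 ∉ (X ∩ (Y ∪ Z)) and 16 ∈ (Y − Z)ᶜ, so 16 ∉ (X ∩ (Y ∪ Z)) ∩ (Y − Z)ᶜ
16 ∉ Y and 16 ∉ X, so 16 ∉ Y ∩ X
16 ∉ ((X ∩ (Y ∪ Z)) ∩ (Y − Z)ᶜ) and 16 ∉ (Y ∩ X), so 16 ∉ ((X ∩ (Y ∪ Z)) ∩ (Y − Z)ᶜ) △ (Y ∩ X)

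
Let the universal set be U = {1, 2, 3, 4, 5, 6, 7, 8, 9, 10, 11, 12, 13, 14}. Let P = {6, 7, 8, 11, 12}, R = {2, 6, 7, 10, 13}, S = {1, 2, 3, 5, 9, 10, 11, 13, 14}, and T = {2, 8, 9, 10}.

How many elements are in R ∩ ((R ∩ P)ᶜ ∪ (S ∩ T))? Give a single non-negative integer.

3

R ∩ P = {6, 7}
(R ∩ P)ᶜ = {1, 2, 3, 4, 5, 8, 9, 10, 11, 12, 13, 14}
S ∩ T = {2, 9, 10}
(R ∩ P)ᶜ ∪ (S ∩ T) = {1, 2, 3, 4, 5, 8, 9, 10, 11, 12, 13, 14}
R ∩ ((R ∩ P)ᶜ ∪ (S ∩ T)) = {2, 10, 13}
|R ∩ ((R ∩ P)ᶜ ∪ (S ∩ T))| = 3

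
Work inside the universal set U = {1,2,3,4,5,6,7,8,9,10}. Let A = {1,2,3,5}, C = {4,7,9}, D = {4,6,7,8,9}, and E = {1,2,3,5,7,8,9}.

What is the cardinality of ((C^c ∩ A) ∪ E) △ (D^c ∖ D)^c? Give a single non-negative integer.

6

C^c = {1,2,3,5,6,8,10}
C^c ∩ A = {1,2,3,5}
(C^c ∩ A) ∪ E = {1,2,3,5,7,8,9}
D^c = {1,2,3,5,10}
D^c ∖ D = {1,2,3,5,10}
(D^c ∖ D)^c = {4,6,7,8,9}
((C^c ∩ A) ∪ E) △ (D^c ∖ D)^c = {1,2,3,4,5,6}
|((C^c ∩ A) ∪ E) △ (D^c ∖ D)^c| = 6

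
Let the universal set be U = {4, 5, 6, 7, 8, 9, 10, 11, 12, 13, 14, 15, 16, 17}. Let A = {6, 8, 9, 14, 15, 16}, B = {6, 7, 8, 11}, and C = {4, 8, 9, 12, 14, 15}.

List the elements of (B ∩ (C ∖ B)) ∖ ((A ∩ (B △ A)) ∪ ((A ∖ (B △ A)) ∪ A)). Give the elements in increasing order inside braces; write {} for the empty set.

{}

C ∖ B = {4, 9, 12, 14, 15}
B ∩ (C ∖ B) = {}
B △ A = {7, 9, 11, 14, 15, 16}
A ∩ (B △ A) = {9, 14, 15, 16}
A ∖ (B △ A) = {6, 8}
(A ∖ (B △ A)) ∪ A = {6, 8, 9, 14, 15, 16}
(A ∩ (B △ A)) ∪ ((A ∖ (B △ A)) ∪ A) = {6, 8, 9, 14, 15, 16}
(B ∩ (C ∖ B)) ∖ ((A ∩ (B △ A)) ∪ ((A ∖ (B △ A)) ∪ A)) = {}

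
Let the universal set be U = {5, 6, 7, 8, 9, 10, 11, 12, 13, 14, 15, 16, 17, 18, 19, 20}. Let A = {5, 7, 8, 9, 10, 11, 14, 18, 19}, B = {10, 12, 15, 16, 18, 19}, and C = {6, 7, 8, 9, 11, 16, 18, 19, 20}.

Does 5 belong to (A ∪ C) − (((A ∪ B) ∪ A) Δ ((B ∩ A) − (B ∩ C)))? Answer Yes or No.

5 ∈ A and 5 ∉ C, so 5 ∈ A ∪ C
5 ∈ A and 5 ∉ B, so 5 ∈ A ∪ B
5 ∈ (A ∪ B) and 5 ∈ A, so 5 ∈ (A ∪ B) ∪ A
5 ∉ B and 5 ∈ A, so 5 ∉ B ∩ A
5 ∉ B and 5 ∉ C, so 5 ∉ B ∩ C
5 ∉ (B ∩ A) and 5 ∉ (B ∩ C), so 5 ∉ (B ∩ A) − (B ∩ C)
5 ∈ ((A ∪ B) ∪ A) and 5 ∉ ((B ∩ A) − (B ∩ C)), so 5 ∈ ((A ∪ B) ∪ A) Δ ((B ∩ A) − (B ∩ C))
5 ∈ (A ∪ C) and 5 ∈ (((A ∪ B) ∪ A) Δ ((B ∩ A) − (B ∩ C))), so 5 ∉ (A ∪ C) − (((A ∪ B) ∪ A) Δ ((B ∩ A) − (B ∩ C)))

No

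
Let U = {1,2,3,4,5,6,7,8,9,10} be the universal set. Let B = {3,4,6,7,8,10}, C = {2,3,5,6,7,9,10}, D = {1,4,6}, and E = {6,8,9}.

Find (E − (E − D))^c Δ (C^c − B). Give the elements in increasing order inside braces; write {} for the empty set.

{2,3,4,5,7,8,9,10}

E − D = {8,9}
E − (E − D) = {6}
(E − (E − D))^c = {1,2,3,4,5,7,8,9,10}
C^c = {1,4,8}
C^c − B = {1}
(E − (E − D))^c Δ (C^c − B) = {2,3,4,5,7,8,9,10}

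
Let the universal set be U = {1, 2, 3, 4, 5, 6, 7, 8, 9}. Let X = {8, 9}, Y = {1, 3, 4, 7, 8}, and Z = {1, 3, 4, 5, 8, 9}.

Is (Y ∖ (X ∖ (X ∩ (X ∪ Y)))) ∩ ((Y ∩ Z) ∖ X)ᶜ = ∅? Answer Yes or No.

X ∪ Y = {1, 3, 4, 7, 8, 9}
X ∩ (X ∪ Y) = {8, 9}
X ∖ (X ∩ (X ∪ Y)) = {}
Y ∖ (X ∖ (X ∩ (X ∪ Y))) = {1, 3, 4, 7, 8}
Y ∩ Z = {1, 3, 4, 8}
(Y ∩ Z) ∖ X = {1, 3, 4}
((Y ∩ Z) ∖ X)ᶜ = {2, 5, 6, 7, 8, 9}
7 lies in both, so they are not disjoint.

No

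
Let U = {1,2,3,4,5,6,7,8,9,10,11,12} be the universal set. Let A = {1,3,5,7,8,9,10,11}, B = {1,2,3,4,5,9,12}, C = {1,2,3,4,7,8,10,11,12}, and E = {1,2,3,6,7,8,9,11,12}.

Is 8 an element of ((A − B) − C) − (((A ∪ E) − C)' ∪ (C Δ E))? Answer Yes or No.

No

8 ∈ A and 8 ∉ B, so 8 ∈ A − B
8 ∈ (A − B) and 8 ∈ C, so 8 ∉ (A − B) − C
8 ∈ A and 8 ∈ E, so 8 ∈ A ∪ E
8 ∈ (A ∪ E) and 8 ∈ C, so 8 ∉ (A ∪ E) − C
8 ∈ ((A ∪ E) − C)' since 8 ∉ ((A ∪ E) − C)
8 ∈ C and 8 ∈ E, so 8 ∉ C Δ E
8 ∈ ((A ∪ E) − C)' and 8 ∉ (C Δ E), so 8 ∈ ((A ∪ E) − C)' ∪ (C Δ E)
8 ∉ ((A − B) − C) and 8 ∈ (((A ∪ E) − C)' ∪ (C Δ E)), so 8 ∉ ((A − B) − C) − (((A ∪ E) − C)' ∪ (C Δ E))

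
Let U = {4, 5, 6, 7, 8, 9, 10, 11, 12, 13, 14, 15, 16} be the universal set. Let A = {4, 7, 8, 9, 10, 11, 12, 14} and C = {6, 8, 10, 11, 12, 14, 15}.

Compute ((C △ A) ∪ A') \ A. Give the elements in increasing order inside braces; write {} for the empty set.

{5, 6, 13, 15, 16}

C △ A = {4, 6, 7, 9, 15}
A' = {5, 6, 13, 15, 16}
(C △ A) ∪ A' = {4, 5, 6, 7, 9, 13, 15, 16}
((C △ A) ∪ A') \ A = {5, 6, 13, 15, 16}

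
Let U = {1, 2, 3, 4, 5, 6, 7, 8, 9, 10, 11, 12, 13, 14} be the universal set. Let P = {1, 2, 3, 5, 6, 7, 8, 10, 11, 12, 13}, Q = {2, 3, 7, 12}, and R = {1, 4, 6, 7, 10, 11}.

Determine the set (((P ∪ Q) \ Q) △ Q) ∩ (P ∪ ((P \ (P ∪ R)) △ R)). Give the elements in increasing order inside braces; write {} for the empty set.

P ∪ Q = {1, 2, 3, 5, 6, 7, 8, 10, 11, 12, 13}
(P ∪ Q) \ Q = {1, 5, 6, 8, 10, 11, 13}
((P ∪ Q) \ Q) △ Q = {1, 2, 3, 5, 6, 7, 8, 10, 11, 12, 13}
P ∪ R = {1, 2, 3, 4, 5, 6, 7, 8, 10, 11, 12, 13}
P \ (P ∪ R) = {}
(P \ (P ∪ R)) △ R = {1, 4, 6, 7, 10, 11}
P ∪ ((P \ (P ∪ R)) △ R) = {1, 2, 3, 4, 5, 6, 7, 8, 10, 11, 12, 13}
(((P ∪ Q) \ Q) △ Q) ∩ (P ∪ ((P \ (P ∪ R)) △ R)) = {1, 2, 3, 5, 6, 7, 8, 10, 11, 12, 13}

{1, 2, 3, 5, 6, 7, 8, 10, 11, 12, 13}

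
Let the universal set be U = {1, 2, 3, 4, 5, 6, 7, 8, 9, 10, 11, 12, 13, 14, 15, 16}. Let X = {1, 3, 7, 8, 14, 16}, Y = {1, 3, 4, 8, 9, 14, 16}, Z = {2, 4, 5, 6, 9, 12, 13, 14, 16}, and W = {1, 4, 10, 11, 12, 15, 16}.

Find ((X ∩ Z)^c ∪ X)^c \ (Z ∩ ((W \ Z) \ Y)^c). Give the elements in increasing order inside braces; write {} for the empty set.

X ∩ Z = {14, 16}
(X ∩ Z)^c = {1, 2, 3, 4, 5, 6, 7, 8, 9, 10, 11, 12, 13, 15}
(X ∩ Z)^c ∪ X = {1, 2, 3, 4, 5, 6, 7, 8, 9, 10, 11, 12, 13, 14, 15, 16}
((X ∩ Z)^c ∪ X)^c = {}
W \ Z = {1, 10, 11, 15}
(W \ Z) \ Y = {10, 11, 15}
((W \ Z) \ Y)^c = {1, 2, 3, 4, 5, 6, 7, 8, 9, 12, 13, 14, 16}
Z ∩ ((W \ Z) \ Y)^c = {2, 4, 5, 6, 9, 12, 13, 14, 16}
((X ∩ Z)^c ∪ X)^c \ (Z ∩ ((W \ Z) \ Y)^c) = {}

{}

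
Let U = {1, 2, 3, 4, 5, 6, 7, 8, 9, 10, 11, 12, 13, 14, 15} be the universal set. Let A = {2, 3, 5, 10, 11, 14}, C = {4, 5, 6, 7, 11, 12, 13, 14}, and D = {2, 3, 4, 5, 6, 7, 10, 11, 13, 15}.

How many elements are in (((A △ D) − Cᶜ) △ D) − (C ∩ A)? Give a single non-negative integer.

A △ D = {4, 6, 7, 13, 14, 15}
Cᶜ = {1, 2, 3, 8, 9, 10, 15}
(A △ D) − Cᶜ = {4, 6, 7, 13, 14}
((A △ D) − Cᶜ) △ D = {2, 3, 5, 10, 11, 14, 15}
C ∩ A = {5, 11, 14}
(((A △ D) − Cᶜ) △ D) − (C ∩ A) = {2, 3, 10, 15}
|(((A △ D) − Cᶜ) △ D) − (C ∩ A)| = 4

4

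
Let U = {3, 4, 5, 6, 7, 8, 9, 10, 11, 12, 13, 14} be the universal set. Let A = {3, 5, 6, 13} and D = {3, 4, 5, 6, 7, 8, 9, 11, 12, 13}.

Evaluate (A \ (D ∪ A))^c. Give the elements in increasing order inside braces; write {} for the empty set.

D ∪ A = {3, 4, 5, 6, 7, 8, 9, 11, 12, 13}
A \ (D ∪ A) = {}
(A \ (D ∪ A))^c = {3, 4, 5, 6, 7, 8, 9, 10, 11, 12, 13, 14}

{3, 4, 5, 6, 7, 8, 9, 10, 11, 12, 13, 14}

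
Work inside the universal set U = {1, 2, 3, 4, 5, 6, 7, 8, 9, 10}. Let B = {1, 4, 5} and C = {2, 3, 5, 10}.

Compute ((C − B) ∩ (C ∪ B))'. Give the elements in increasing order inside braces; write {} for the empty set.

C − B = {2, 3, 10}
C ∪ B = {1, 2, 3, 4, 5, 10}
(C − B) ∩ (C ∪ B) = {2, 3, 10}
((C − B) ∩ (C ∪ B))' = {1, 4, 5, 6, 7, 8, 9}

{1, 4, 5, 6, 7, 8, 9}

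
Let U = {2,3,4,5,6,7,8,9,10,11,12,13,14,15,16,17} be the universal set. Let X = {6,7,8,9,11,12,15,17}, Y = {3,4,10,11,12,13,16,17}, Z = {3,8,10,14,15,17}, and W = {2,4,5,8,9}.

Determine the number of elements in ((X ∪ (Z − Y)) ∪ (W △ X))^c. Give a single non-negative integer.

4

Z − Y = {8,14,15}
X ∪ (Z − Y) = {6,7,8,9,11,12,14,15,17}
W △ X = {2,4,5,6,7,11,12,15,17}
(X ∪ (Z − Y)) ∪ (W △ X) = {2,4,5,6,7,8,9,11,12,14,15,17}
((X ∪ (Z − Y)) ∪ (W △ X))^c = {3,10,13,16}
|((X ∪ (Z − Y)) ∪ (W △ X))^c| = 4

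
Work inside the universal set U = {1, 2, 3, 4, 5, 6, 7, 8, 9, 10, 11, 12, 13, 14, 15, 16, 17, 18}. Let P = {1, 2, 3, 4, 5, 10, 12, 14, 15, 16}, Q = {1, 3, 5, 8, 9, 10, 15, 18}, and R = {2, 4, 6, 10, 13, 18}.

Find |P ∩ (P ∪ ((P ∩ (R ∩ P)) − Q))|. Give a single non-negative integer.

10

R ∩ P = {2, 4, 10}
P ∩ (R ∩ P) = {2, 4, 10}
(P ∩ (R ∩ P)) − Q = {2, 4}
P ∪ ((P ∩ (R ∩ P)) − Q) = {1, 2, 3, 4, 5, 10, 12, 14, 15, 16}
P ∩ (P ∪ ((P ∩ (R ∩ P)) − Q)) = {1, 2, 3, 4, 5, 10, 12, 14, 15, 16}
|P ∩ (P ∪ ((P ∩ (R ∩ P)) − Q))| = 10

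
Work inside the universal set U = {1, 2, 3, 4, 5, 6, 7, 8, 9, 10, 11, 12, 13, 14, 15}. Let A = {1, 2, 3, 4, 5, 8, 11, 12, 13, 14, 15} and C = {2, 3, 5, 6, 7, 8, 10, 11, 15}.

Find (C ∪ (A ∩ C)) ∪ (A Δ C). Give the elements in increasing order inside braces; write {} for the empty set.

A ∩ C = {2, 3, 5, 8, 11, 15}
C ∪ (A ∩ C) = {2, 3, 5, 6, 7, 8, 10, 11, 15}
A Δ C = {1, 4, 6, 7, 10, 12, 13, 14}
(C ∪ (A ∩ C)) ∪ (A Δ C) = {1, 2, 3, 4, 5, 6, 7, 8, 10, 11, 12, 13, 14, 15}

{1, 2, 3, 4, 5, 6, 7, 8, 10, 11, 12, 13, 14, 15}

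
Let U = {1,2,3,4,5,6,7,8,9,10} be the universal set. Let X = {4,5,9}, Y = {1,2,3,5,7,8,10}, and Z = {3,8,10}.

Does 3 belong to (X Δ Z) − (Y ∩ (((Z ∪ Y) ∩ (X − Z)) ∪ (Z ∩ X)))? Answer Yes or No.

Yes

3 ∉ X and 3 ∈ Z, so 3 ∈ X Δ Z
3 ∈ Z and 3 ∈ Y, so 3 ∈ Z ∪ Y
3 ∉ X and 3 ∈ Z, so 3 ∉ X − Z
3 ∈ (Z ∪ Y) and 3 ∉ (X − Z), so 3 ∉ (Z ∪ Y) ∩ (X − Z)
3 ∈ Z and 3 ∉ X, so 3 ∉ Z ∩ X
3 ∉ ((Z ∪ Y) ∩ (X − Z)) and 3 ∉ (Z ∩ X), so 3 ∉ ((Z ∪ Y) ∩ (X − Z)) ∪ (Z ∩ X)
3 ∈ Y and 3 ∉ (((Z ∪ Y) ∩ (X − Z)) ∪ (Z ∩ X)), so 3 ∉ Y ∩ (((Z ∪ Y) ∩ (X − Z)) ∪ (Z ∩ X))
3 ∈ (X Δ Z) and 3 ∉ (Y ∩ (((Z ∪ Y) ∩ (X − Z)) ∪ (Z ∩ X))), so 3 ∈ (X Δ Z) − (Y ∩ (((Z ∪ Y) ∩ (X − Z)) ∪ (Z ∩ X)))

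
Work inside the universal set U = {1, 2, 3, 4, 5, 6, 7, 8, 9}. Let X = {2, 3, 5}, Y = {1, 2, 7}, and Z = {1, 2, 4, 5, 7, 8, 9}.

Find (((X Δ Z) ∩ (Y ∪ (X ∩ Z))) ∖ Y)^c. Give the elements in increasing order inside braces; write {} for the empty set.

X Δ Z = {1, 3, 4, 7, 8, 9}
X ∩ Z = {2, 5}
Y ∪ (X ∩ Z) = {1, 2, 5, 7}
(X Δ Z) ∩ (Y ∪ (X ∩ Z)) = {1, 7}
((X Δ Z) ∩ (Y ∪ (X ∩ Z))) ∖ Y = {}
(((X Δ Z) ∩ (Y ∪ (X ∩ Z))) ∖ Y)^c = {1, 2, 3, 4, 5, 6, 7, 8, 9}

{1, 2, 3, 4, 5, 6, 7, 8, 9}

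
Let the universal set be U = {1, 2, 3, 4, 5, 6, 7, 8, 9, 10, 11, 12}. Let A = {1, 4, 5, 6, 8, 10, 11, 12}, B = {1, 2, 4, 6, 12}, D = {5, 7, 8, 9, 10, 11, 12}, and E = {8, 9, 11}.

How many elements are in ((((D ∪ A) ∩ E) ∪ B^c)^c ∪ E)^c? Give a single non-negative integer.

4

D ∪ A = {1, 4, 5, 6, 7, 8, 9, 10, 11, 12}
(D ∪ A) ∩ E = {8, 9, 11}
B^c = {3, 5, 7, 8, 9, 10, 11}
((D ∪ A) ∩ E) ∪ B^c = {3, 5, 7, 8, 9, 10, 11}
(((D ∪ A) ∩ E) ∪ B^c)^c = {1, 2, 4, 6, 12}
(((D ∪ A) ∩ E) ∪ B^c)^c ∪ E = {1, 2, 4, 6, 8, 9, 11, 12}
((((D ∪ A) ∩ E) ∪ B^c)^c ∪ E)^c = {3, 5, 7, 10}
|((((D ∪ A) ∩ E) ∪ B^c)^c ∪ E)^c| = 4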